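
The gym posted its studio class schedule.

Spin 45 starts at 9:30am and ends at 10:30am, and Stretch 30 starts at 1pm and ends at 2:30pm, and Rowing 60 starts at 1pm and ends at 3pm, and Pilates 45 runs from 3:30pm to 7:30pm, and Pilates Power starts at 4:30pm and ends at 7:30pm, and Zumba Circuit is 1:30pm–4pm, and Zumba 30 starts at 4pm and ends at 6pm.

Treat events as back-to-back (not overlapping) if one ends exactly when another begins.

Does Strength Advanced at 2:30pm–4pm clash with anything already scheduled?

Spin 45: ends 10:30am at or before Strength Advanced starts 2:30pm → clear.
Stretch 30: ends 2:30pm at or before Strength Advanced starts 2:30pm → clear.
Rowing 60: starts 1pm before Strength Advanced ends 4pm, and ends 3pm after Strength Advanced starts 2:30pm → overlap.
Zumba Circuit: starts 1:30pm before Strength Advanced ends 4pm, and ends 4pm after Strength Advanced starts 2:30pm → overlap.
Pilates 45: starts 3:30pm before Strength Advanced ends 4pm, and ends 7:30pm after Strength Advanced starts 2:30pm → overlap.
Zumba 30: starts 4pm at or after Strength Advanced ends 4pm → clear.
Pilates Power: starts 4:30pm at or after Strength Advanced ends 4pm → clear.
Strength Advanced overlaps Rowing 60, Pilates 45, Zumba Circuit.

Yes — it overlaps Pilates 45, Rowing 60, Zumba Circuit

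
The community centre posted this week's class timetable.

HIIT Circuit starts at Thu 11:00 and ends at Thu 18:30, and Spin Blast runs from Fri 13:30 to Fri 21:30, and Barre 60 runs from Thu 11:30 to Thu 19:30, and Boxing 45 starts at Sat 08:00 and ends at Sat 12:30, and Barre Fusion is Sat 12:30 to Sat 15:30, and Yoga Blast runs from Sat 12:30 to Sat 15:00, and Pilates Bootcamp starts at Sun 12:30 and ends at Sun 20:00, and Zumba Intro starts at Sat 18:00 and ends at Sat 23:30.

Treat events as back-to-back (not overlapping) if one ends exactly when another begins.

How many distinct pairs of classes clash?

Check each pair: they overlap iff neither finishes before the other starts.
Sorted by start: HIIT Circuit, Barre 60, Spin Blast, Boxing 45, Yoga Blast, Barre Fusion, Zumba Intro, Pilates Bootcamp.
Barre 60 starts before HIIT Circuit ends → HIIT Circuit and Barre 60 overlap.
Spin Blast starts after HIIT Circuit ends, so nothing later overlaps HIIT Circuit either.
Spin Blast starts after Barre 60 ends, so nothing later overlaps Barre 60 either.
Boxing 45 starts after Spin Blast ends, so nothing later overlaps Spin Blast either.
Yoga Blast starts exactly when Boxing 45 ends (back-to-back, no overlap), so nothing later overlaps Boxing 45 either.
Barre Fusion starts before Yoga Blast ends → Yoga Blast and Barre Fusion overlap.
Zumba Intro starts after Yoga Blast ends, so nothing later overlaps Yoga Blast either.
Zumba Intro starts after Barre Fusion ends, so nothing later overlaps Barre Fusion either.
Pilates Bootcamp starts after Zumba Intro ends.
Overlapping pairs: Barre 60 & HIIT Circuit, Barre Fusion & Yoga Blast — 2 in total.

2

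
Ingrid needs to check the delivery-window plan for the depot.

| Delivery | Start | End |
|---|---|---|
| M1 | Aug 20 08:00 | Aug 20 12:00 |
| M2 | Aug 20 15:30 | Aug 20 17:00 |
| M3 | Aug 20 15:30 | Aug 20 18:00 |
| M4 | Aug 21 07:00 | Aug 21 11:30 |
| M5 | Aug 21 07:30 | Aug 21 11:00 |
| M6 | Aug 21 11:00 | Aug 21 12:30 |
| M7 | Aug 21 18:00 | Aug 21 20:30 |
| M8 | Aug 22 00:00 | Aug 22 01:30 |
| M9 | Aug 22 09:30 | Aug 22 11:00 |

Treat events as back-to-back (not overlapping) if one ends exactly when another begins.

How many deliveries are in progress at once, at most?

2

Walk through starts and ends in time order (an end at T is processed before a start at T):
Aug 20 08:00 start M1 → 1
Aug 20 12:00 end M1 → 0
Aug 20 15:30 start M2 → 1
Aug 20 15:30 start M3 → 2
Aug 20 17:00 end M2 → 1
Aug 20 18:00 end M3 → 0
Aug 21 07:00 start M4 → 1
Aug 21 07:30 start M5 → 2
Aug 21 11:00 end M5 → 1
Aug 21 11:00 start M6 → 2
Aug 21 11:30 end M4 → 1
Aug 21 12:30 end M6 → 0
Aug 21 18:00 start M7 → 1
Aug 21 20:30 end M7 → 0
Aug 22 00:00 start M8 → 1
Aug 22 01:30 end M8 → 0
Aug 22 09:30 start M9 → 1
Aug 22 11:00 end M9 → 0
Peak is 2, at Aug 20 15:30 (M2, M3).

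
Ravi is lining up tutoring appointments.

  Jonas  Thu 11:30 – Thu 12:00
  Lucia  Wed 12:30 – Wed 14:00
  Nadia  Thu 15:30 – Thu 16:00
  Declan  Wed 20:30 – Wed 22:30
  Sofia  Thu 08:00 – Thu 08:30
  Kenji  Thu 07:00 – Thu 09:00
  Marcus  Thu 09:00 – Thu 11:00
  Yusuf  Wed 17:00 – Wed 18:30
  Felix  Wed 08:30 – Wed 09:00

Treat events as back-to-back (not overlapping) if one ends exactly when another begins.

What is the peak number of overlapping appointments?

2

Sort all start/end points and keep a running count:
Wed 08:30 start Felix → 1
Wed 09:00 end Felix → 0
Wed 12:30 start Lucia → 1
Wed 14:00 end Lucia → 0
Wed 17:00 start Yusuf → 1
Wed 18:30 end Yusuf → 0
Wed 20:30 start Declan → 1
Wed 22:30 end Declan → 0
Thu 07:00 start Kenji → 1
Thu 08:00 start Sofia → 2
Thu 08:30 end Sofia → 1
Thu 09:00 end Kenji → 0
Thu 09:00 start Marcus → 1
Thu 11:00 end Marcus → 0
Thu 11:30 start Jonas → 1
Thu 12:00 end Jonas → 0
Thu 15:30 start Nadia → 1
Thu 16:00 end Nadia → 0
Peak is 2, at Thu 08:00 (Kenji, Sofia).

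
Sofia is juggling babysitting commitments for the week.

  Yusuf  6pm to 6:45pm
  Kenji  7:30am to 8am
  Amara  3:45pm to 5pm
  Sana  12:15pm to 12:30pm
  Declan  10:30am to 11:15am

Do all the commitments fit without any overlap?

Sorted by start: Kenji, Declan, Sana, Amara, Yusuf.
Declan starts after Kenji ends, so Kenji has no further overlaps.
Sana starts after Declan ends, so Declan has no further overlaps.
Amara starts after Sana ends, so Sana has no further overlaps.
Yusuf starts after Amara ends.
Every pair is clear; the schedule has no overlaps.

Yes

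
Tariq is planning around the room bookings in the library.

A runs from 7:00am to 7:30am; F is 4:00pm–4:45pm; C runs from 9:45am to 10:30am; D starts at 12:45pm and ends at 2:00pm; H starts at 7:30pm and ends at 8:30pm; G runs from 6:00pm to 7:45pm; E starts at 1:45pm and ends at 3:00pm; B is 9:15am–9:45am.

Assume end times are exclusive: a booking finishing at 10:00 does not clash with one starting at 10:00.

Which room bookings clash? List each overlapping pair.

D & E, G & H

Check each pair: they overlap iff neither finishes before the other starts.
Sorted by start: A, B, C, D, E, F, G, H.
B starts after A ends — done with A.
C starts exactly when B ends (back-to-back, no overlap) — done with B.
D starts after C ends — done with C.
E starts before D ends → D and E overlap.
F starts after D ends — done with D.
F starts after E ends — done with E.
G starts after F ends — done with F.
H starts before G ends → G and H overlap.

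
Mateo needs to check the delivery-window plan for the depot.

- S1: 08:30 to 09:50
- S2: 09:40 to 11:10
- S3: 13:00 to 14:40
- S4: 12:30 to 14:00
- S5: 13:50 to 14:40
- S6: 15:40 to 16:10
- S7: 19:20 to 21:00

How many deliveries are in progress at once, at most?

3

Sweep the timeline, counting +1 at each start and −1 at each end (ends before starts at a tie):
08:30 start S1 → 1
09:40 start S2 → 2
09:50 end S1 → 1
11:10 end S2 → 0
12:30 start S4 → 1
13:00 start S3 → 2
13:50 start S5 → 3
14:00 end S4 → 2
14:40 end S3 → 1
14:40 end S5 → 0
15:40 start S6 → 1
16:10 end S6 → 0
19:20 start S7 → 1
21:00 end S7 → 0
Peak is 3, at 13:50 (S3, S4, S5).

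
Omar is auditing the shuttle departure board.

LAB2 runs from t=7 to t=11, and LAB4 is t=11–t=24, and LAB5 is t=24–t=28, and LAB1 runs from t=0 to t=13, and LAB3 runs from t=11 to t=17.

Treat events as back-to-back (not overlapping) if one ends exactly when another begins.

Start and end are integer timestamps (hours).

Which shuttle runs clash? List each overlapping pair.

LAB1 & LAB2, LAB1 & LAB3, LAB1 & LAB4, LAB3 & LAB4

Sorted by start: LAB1, LAB2, LAB3, LAB4, LAB5.
LAB2 starts before LAB1 ends → LAB1 and LAB2 overlap.
LAB3 starts before LAB1 ends → LAB1 and LAB3 overlap.
LAB4 starts before LAB1 ends → LAB1 and LAB4 overlap.
LAB5 starts after LAB1 ends.
LAB3 starts exactly when LAB2 ends (back-to-back, no overlap), so LAB2 has no further overlaps.
LAB4 starts before LAB3 ends → LAB3 and LAB4 overlap.
LAB5 starts after LAB3 ends.
LAB5 starts exactly when LAB4 ends (back-to-back, no overlap).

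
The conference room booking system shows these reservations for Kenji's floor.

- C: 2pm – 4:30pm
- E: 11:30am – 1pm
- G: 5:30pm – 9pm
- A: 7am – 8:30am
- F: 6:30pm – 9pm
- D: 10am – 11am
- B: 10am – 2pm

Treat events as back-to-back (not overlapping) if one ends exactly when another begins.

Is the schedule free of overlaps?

No

Two intervals overlap when each starts before the other ends.
Sorted by start: A, B, D, E, C, G, F.
B starts after A ends; A is clear from here.
D starts before B ends → B and D overlap.
That's a conflict, so the schedule is not conflict-free.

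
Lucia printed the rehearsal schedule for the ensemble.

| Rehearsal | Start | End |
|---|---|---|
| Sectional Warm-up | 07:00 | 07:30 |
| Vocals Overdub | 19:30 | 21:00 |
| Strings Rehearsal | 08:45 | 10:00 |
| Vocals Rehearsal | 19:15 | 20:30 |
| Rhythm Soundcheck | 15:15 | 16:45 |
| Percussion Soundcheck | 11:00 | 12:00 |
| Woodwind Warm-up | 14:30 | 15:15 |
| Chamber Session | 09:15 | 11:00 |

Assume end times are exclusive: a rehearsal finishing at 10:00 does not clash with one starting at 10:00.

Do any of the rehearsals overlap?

Check each pair: they overlap iff neither finishes before the other starts.
Sorted by start: Sectional Warm-up, Strings Rehearsal, Chamber Session, Percussion Soundcheck, Woodwind Warm-up, Rhythm Soundcheck, Vocals Rehearsal, Vocals Overdub.
Strings Rehearsal starts after Sectional Warm-up ends; Sectional Warm-up is clear from here.
Chamber Session starts before Strings Rehearsal ends → Strings Rehearsal and Chamber Session overlap.
That's a conflict, so the schedule is not conflict-free.

Yes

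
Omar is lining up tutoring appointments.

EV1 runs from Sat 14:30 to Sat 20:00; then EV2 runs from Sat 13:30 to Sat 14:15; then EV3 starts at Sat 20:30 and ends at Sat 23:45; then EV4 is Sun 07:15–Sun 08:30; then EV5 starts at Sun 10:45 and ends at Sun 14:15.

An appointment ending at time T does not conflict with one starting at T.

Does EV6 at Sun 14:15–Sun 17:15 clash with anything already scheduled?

EV2: ends Sat 14:15 at or before EV6 starts Sun 14:15 → clear.
EV1: ends Sat 20:00 at or before EV6 starts Sun 14:15 → clear.
EV3: ends Sat 23:45 at or before EV6 starts Sun 14:15 → clear.
EV4: ends Sun 08:30 at or before EV6 starts Sun 14:15 → clear.
EV5: ends Sun 14:15 at or before EV6 starts Sun 14:15 → clear.

No — it doesn't clash with anything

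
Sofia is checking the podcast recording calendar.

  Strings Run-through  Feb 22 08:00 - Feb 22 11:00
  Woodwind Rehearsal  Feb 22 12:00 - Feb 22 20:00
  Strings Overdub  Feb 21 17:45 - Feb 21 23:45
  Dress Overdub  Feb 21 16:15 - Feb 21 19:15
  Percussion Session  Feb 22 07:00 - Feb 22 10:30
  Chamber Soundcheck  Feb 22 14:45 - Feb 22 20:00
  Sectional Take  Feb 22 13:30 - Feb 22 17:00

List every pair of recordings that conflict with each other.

Chamber Soundcheck & Sectional Take, Chamber Soundcheck & Woodwind Rehearsal, Dress Overdub & Strings Overdub, Percussion Session & Strings Run-through, Sectional Take & Woodwind Rehearsal

Sorted by start: Dress Overdub, Strings Overdub, Percussion Session, Strings Run-through, Woodwind Rehearsal, Sectional Take, Chamber Soundcheck.
Strings Overdub starts before Dress Overdub ends → Dress Overdub and Strings Overdub overlap.
Percussion Session starts after Dress Overdub ends; Dress Overdub is clear from here.
Percussion Session starts after Strings Overdub ends; Strings Overdub is clear from here.
Strings Run-through starts before Percussion Session ends → Percussion Session and Strings Run-through overlap.
Woodwind Rehearsal starts after Percussion Session ends; Percussion Session is clear from here.
Woodwind Rehearsal starts after Strings Run-through ends; Strings Run-through is clear from here.
Sectional Take starts before Woodwind Rehearsal ends → Woodwind Rehearsal and Sectional Take overlap.
Chamber Soundcheck starts before Woodwind Rehearsal ends → Woodwind Rehearsal and Chamber Soundcheck overlap.
Chamber Soundcheck starts before Sectional Take ends → Sectional Take and Chamber Soundcheck overlap.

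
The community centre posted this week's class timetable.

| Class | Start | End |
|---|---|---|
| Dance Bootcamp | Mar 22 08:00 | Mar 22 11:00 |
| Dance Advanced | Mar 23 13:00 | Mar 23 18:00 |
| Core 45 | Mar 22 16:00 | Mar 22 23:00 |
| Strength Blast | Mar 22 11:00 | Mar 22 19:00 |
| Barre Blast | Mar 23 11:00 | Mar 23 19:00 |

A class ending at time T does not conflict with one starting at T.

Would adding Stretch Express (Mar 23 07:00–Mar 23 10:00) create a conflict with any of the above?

No — it doesn't clash with anything

Dance Bootcamp: ends Mar 22 11:00 at or before Stretch Express starts Mar 23 07:00 → clear.
Strength Blast: ends Mar 22 19:00 at or before Stretch Express starts Mar 23 07:00 → clear.
Core 45: ends Mar 22 23:00 at or before Stretch Express starts Mar 23 07:00 → clear.
Barre Blast: starts Mar 23 11:00 at or after Stretch Express ends Mar 23 10:00 → clear.
Dance Advanced: starts Mar 23 13:00 at or after Stretch Express ends Mar 23 10:00 → clear.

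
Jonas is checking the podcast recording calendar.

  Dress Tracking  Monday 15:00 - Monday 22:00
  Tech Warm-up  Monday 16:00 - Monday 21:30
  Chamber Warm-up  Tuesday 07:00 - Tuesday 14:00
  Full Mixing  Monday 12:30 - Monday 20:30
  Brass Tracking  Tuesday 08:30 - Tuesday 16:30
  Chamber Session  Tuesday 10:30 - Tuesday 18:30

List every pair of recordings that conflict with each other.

Sorted by start: Full Mixing, Dress Tracking, Tech Warm-up, Chamber Warm-up, Brass Tracking, Chamber Session.
Dress Tracking starts before Full Mixing ends → Full Mixing and Dress Tracking overlap.
Tech Warm-up starts before Full Mixing ends → Full Mixing and Tech Warm-up overlap.
Chamber Warm-up starts after Full Mixing ends; Full Mixing is clear from here.
Tech Warm-up starts before Dress Tracking ends → Dress Tracking and Tech Warm-up overlap.
Chamber Warm-up starts after Dress Tracking ends; Dress Tracking is clear from here.
Chamber Warm-up starts after Tech Warm-up ends; Tech Warm-up is clear from here.
Brass Tracking starts before Chamber Warm-up ends → Chamber Warm-up and Brass Tracking overlap.
Chamber Session starts before Chamber Warm-up ends → Chamber Warm-up and Chamber Session overlap.
Chamber Session starts before Brass Tracking ends → Brass Tracking and Chamber Session overlap.

Brass Tracking & Chamber Session, Brass Tracking & Chamber Warm-up, Chamber Session & Chamber Warm-up, Dress Tracking & Full Mixing, Dress Tracking & Tech Warm-up, Full Mixing & Tech Warm-up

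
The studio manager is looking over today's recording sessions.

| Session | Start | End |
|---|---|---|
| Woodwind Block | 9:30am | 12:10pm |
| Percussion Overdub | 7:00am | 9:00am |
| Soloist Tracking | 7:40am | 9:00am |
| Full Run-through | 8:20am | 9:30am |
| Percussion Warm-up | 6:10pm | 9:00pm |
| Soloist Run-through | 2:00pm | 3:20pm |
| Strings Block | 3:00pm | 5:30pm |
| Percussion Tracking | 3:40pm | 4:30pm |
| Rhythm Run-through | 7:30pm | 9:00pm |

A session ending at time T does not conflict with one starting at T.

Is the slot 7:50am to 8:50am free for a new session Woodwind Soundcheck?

No — it overlaps Full Run-through, Percussion Overdub, Soloist Tracking

Percussion Overdub: starts 7:00am before Woodwind Soundcheck ends 8:50am, and ends 9:00am after Woodwind Soundcheck starts 7:50am → overlap.
Soloist Tracking: starts 7:40am before Woodwind Soundcheck ends 8:50am, and ends 9:00am after Woodwind Soundcheck starts 7:50am → overlap.
Full Run-through: starts 8:20am before Woodwind Soundcheck ends 8:50am, and ends 9:30am after Woodwind Soundcheck starts 7:50am → overlap.
Woodwind Block: starts 9:30am at or after Woodwind Soundcheck ends 8:50am → clear.
Soloist Run-through: starts 2:00pm at or after Woodwind Soundcheck ends 8:50am → clear.
Strings Block: starts 3:00pm at or after Woodwind Soundcheck ends 8:50am → clear.
Percussion Tracking: starts 3:40pm at or after Woodwind Soundcheck ends 8:50am → clear.
Percussion Warm-up: starts 6:10pm at or after Woodwind Soundcheck ends 8:50am → clear.
Rhythm Run-through: starts 7:30pm at or after Woodwind Soundcheck ends 8:50am → clear.
Woodwind Soundcheck overlaps Percussion Overdub, Soloist Tracking, Full Run-through.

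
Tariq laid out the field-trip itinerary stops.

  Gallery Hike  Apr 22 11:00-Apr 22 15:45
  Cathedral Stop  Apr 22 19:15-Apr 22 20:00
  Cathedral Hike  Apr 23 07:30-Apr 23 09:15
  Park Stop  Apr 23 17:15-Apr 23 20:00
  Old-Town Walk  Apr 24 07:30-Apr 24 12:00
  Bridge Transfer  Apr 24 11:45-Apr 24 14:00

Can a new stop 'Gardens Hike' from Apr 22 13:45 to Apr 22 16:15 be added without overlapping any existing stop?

No — it overlaps Gallery Hike

Gallery Hike: starts Apr 22 11:00 before Gardens Hike ends Apr 22 16:15, and ends Apr 22 15:45 after Gardens Hike starts Apr 22 13:45 → overlap.
Cathedral Stop: starts Apr 22 19:15 at or after Gardens Hike ends Apr 22 16:15 → clear.
Cathedral Hike: starts Apr 23 07:30 at or after Gardens Hike ends Apr 22 16:15 → clear.
Park Stop: starts Apr 23 17:15 at or after Gardens Hike ends Apr 22 16:15 → clear.
Old-Town Walk: starts Apr 24 07:30 at or after Gardens Hike ends Apr 22 16:15 → clear.
Bridge Transfer: starts Apr 24 11:45 at or after Gardens Hike ends Apr 22 16:15 → clear.
Gardens Hike overlaps Gallery Hike.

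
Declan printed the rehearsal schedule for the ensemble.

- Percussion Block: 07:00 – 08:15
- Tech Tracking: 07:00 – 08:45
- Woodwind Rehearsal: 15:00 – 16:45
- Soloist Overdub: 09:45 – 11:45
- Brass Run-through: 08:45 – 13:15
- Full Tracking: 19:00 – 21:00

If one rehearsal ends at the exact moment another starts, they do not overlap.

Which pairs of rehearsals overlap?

Brass Run-through & Soloist Overdub, Percussion Block & Tech Tracking

Sorted by start: Percussion Block, Tech Tracking, Brass Run-through, Soloist Overdub, Woodwind Rehearsal, Full Tracking.
Tech Tracking starts before Percussion Block ends → Percussion Block and Tech Tracking overlap.
Brass Run-through starts after Percussion Block ends; Percussion Block is clear from here.
Brass Run-through starts exactly when Tech Tracking ends (back-to-back, no overlap); Tech Tracking is clear from here.
Soloist Overdub starts before Brass Run-through ends → Brass Run-through and Soloist Overdub overlap.
Woodwind Rehearsal starts after Brass Run-through ends; Brass Run-through is clear from here.
Woodwind Rehearsal starts after Soloist Overdub ends; Soloist Overdub is clear from here.
Full Tracking starts after Woodwind Rehearsal ends.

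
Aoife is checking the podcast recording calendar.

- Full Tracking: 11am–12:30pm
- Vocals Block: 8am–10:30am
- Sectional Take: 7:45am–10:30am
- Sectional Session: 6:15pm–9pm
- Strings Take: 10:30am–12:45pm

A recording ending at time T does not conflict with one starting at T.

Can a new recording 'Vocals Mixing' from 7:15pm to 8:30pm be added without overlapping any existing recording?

Sectional Take: ends 10:30am at or before Vocals Mixing starts 7:15pm → clear.
Vocals Block: ends 10:30am at or before Vocals Mixing starts 7:15pm → clear.
Strings Take: ends 12:45pm at or before Vocals Mixing starts 7:15pm → clear.
Full Tracking: ends 12:30pm at or before Vocals Mixing starts 7:15pm → clear.
Sectional Session: starts 6:15pm before Vocals Mixing ends 8:30pm, and ends 9pm after Vocals Mixing starts 7:15pm → overlap.
Vocals Mixing overlaps Sectional Session.

No — it overlaps Sectional Session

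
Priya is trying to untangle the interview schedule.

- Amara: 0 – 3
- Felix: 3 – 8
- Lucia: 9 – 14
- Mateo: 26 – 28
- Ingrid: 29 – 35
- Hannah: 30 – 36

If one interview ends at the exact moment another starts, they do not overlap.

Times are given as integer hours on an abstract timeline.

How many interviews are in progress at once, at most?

Sweep the timeline, counting +1 at each start and −1 at each end (ends before starts at a tie):
0 start Amara → 1
3 end Amara → 0
3 start Felix → 1
8 end Felix → 0
9 start Lucia → 1
14 end Lucia → 0
26 start Mateo → 1
28 end Mateo → 0
29 start Ingrid → 1
30 start Hannah → 2
35 end Ingrid → 1
36 end Hannah → 0
Peak is 2, at 30 (Hannah, Ingrid).

2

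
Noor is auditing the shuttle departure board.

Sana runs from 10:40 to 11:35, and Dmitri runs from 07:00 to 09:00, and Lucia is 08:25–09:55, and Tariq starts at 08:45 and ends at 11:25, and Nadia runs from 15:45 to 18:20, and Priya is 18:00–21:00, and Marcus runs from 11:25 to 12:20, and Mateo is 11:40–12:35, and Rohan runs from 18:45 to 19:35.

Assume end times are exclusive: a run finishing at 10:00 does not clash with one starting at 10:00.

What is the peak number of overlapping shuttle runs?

Walk through starts and ends in time order (an end at T is processed before a start at T):
07:00 start Dmitri → 1
08:25 start Lucia → 2
08:45 start Tariq → 3
09:00 end Dmitri → 2
09:55 end Lucia → 1
10:40 start Sana → 2
11:25 end Tariq → 1
11:25 start Marcus → 2
11:35 end Sana → 1
11:40 start Mateo → 2
12:20 end Marcus → 1
12:35 end Mateo → 0
15:45 start Nadia → 1
18:00 start Priya → 2
18:20 end Nadia → 1
18:45 start Rohan → 2
19:35 end Rohan → 1
21:00 end Priya → 0
Peak is 3, at 08:45 (Dmitri, Lucia, Tariq).

3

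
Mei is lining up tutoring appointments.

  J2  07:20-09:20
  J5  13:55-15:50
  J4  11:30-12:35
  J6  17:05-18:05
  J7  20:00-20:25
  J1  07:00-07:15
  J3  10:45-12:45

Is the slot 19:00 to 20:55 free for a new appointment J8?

No — it overlaps J7

J1: ends 07:15 at or before J8 starts 19:00 → clear.
J2: ends 09:20 at or before J8 starts 19:00 → clear.
J3: ends 12:45 at or before J8 starts 19:00 → clear.
J4: ends 12:35 at or before J8 starts 19:00 → clear.
J5: ends 15:50 at or before J8 starts 19:00 → clear.
J6: ends 18:05 at or before J8 starts 19:00 → clear.
J7: starts 20:00 before J8 ends 20:55, and ends 20:25 after J8 starts 19:00 → overlap.
J8 overlaps J7.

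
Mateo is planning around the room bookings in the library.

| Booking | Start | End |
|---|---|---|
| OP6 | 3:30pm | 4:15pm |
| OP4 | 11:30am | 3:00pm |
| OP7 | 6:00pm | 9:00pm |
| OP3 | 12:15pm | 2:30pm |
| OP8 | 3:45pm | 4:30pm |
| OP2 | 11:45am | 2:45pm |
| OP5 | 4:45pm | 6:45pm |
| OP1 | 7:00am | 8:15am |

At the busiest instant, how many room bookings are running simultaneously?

Sort all start/end points and keep a running count:
7:00am start OP1 → 1
8:15am end OP1 → 0
11:30am start OP4 → 1
11:45am start OP2 → 2
12:15pm start OP3 → 3
2:30pm end OP3 → 2
2:45pm end OP2 → 1
3:00pm end OP4 → 0
3:30pm start OP6 → 1
3:45pm start OP8 → 2
4:15pm end OP6 → 1
4:30pm end OP8 → 0
4:45pm start OP5 → 1
6:00pm start OP7 → 2
6:45pm end OP5 → 1
9:00pm end OP7 → 0
Peak is 3, at 12:15pm (OP2, OP3, OP4).

3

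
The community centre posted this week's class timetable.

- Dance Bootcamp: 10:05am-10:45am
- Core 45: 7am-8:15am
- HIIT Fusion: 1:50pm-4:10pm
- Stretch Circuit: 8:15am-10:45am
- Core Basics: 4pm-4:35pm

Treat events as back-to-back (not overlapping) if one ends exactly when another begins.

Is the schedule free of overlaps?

Sorted by start: Core 45, Stretch Circuit, Dance Bootcamp, HIIT Fusion, Core Basics.
Stretch Circuit starts exactly when Core 45 ends (back-to-back, no overlap), so nothing later overlaps Core 45 either.
Dance Bootcamp starts before Stretch Circuit ends → Stretch Circuit and Dance Bootcamp overlap.
That's a conflict, so the schedule is not conflict-free.

No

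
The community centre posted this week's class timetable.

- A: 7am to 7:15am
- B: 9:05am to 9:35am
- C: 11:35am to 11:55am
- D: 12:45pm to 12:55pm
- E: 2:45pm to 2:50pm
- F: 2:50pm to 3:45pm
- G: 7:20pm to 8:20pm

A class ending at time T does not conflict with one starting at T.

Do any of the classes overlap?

Sorted by start: A, B, C, D, E, F, G.
B starts after A ends; A is clear from here.
C starts after B ends; B is clear from here.
D starts after C ends; C is clear from here.
E starts after D ends; D is clear from here.
F starts exactly when E ends (back-to-back, no overlap); E is clear from here.
G starts after F ends.
Every pair is clear; the schedule has no overlaps.

No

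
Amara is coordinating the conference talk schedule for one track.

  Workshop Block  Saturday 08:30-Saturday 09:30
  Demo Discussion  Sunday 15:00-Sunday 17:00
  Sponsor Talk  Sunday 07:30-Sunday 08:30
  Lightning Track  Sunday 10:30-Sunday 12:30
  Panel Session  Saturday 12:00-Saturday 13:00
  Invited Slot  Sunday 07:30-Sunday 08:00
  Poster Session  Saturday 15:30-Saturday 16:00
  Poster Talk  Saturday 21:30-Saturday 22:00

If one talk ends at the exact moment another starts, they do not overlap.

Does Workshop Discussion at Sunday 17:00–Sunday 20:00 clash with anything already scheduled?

No — it doesn't clash with anything

Workshop Block: ends Saturday 09:30 at or before Workshop Discussion starts Sunday 17:00 → clear.
Panel Session: ends Saturday 13:00 at or before Workshop Discussion starts Sunday 17:00 → clear.
Poster Session: ends Saturday 16:00 at or before Workshop Discussion starts Sunday 17:00 → clear.
Poster Talk: ends Saturday 22:00 at or before Workshop Discussion starts Sunday 17:00 → clear.
Invited Slot: ends Sunday 08:00 at or before Workshop Discussion starts Sunday 17:00 → clear.
Sponsor Talk: ends Sunday 08:30 at or before Workshop Discussion starts Sunday 17:00 → clear.
Lightning Track: ends Sunday 12:30 at or before Workshop Discussion starts Sunday 17:00 → clear.
Demo Discussion: ends Sunday 17:00 at or before Workshop Discussion starts Sunday 17:00 → clear.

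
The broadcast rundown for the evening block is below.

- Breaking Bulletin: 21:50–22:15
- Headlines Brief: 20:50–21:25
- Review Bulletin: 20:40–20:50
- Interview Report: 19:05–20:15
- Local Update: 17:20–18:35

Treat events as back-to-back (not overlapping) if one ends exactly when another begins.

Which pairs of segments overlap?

Two intervals overlap when each starts before the other ends.
Sorted by start: Local Update, Interview Report, Review Bulletin, Headlines Brief, Breaking Bulletin.
Interview Report starts after Local Update ends, so nothing later overlaps Local Update either.
Review Bulletin starts after Interview Report ends, so nothing later overlaps Interview Report either.
Headlines Brief starts exactly when Review Bulletin ends (back-to-back, no overlap), so nothing later overlaps Review Bulletin either.
Breaking Bulletin starts after Headlines Brief ends.

no overlapping pairs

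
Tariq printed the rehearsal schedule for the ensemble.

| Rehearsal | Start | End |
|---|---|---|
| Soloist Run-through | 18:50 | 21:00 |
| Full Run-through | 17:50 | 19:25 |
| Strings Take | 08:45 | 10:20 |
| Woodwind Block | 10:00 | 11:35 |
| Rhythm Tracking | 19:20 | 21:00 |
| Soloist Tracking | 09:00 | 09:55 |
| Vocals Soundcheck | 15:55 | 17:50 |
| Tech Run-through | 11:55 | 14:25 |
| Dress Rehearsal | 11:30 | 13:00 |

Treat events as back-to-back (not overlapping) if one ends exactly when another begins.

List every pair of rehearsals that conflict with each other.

Sorted by start: Strings Take, Soloist Tracking, Woodwind Block, Dress Rehearsal, Tech Run-through, Vocals Soundcheck, Full Run-through, Soloist Run-through, Rhythm Tracking.
Soloist Tracking starts before Strings Take ends → Strings Take and Soloist Tracking overlap.
Woodwind Block starts before Strings Take ends → Strings Take and Woodwind Block overlap.
Dress Rehearsal starts after Strings Take ends, so Strings Take has no further overlaps.
Woodwind Block starts after Soloist Tracking ends, so Soloist Tracking has no further overlaps.
Dress Rehearsal starts before Woodwind Block ends → Woodwind Block and Dress Rehearsal overlap.
Tech Run-through starts after Woodwind Block ends, so Woodwind Block has no further overlaps.
Tech Run-through starts before Dress Rehearsal ends → Dress Rehearsal and Tech Run-through overlap.
Vocals Soundcheck starts after Dress Rehearsal ends, so Dress Rehearsal has no further overlaps.
Vocals Soundcheck starts after Tech Run-through ends, so Tech Run-through has no further overlaps.
Full Run-through starts exactly when Vocals Soundcheck ends (back-to-back, no overlap), so Vocals Soundcheck has no further overlaps.
Soloist Run-through starts before Full Run-through ends → Full Run-through and Soloist Run-through overlap.
Rhythm Tracking starts before Full Run-through ends → Full Run-through and Rhythm Tracking overlap.
Rhythm Tracking starts before Soloist Run-through ends → Soloist Run-through and Rhythm Tracking overlap.

Dress Rehearsal & Tech Run-through, Dress Rehearsal & Woodwind Block, Full Run-through & Rhythm Tracking, Full Run-through & Soloist Run-through, Rhythm Tracking & Soloist Run-through, Soloist Tracking & Strings Take, Strings Take & Woodwind Block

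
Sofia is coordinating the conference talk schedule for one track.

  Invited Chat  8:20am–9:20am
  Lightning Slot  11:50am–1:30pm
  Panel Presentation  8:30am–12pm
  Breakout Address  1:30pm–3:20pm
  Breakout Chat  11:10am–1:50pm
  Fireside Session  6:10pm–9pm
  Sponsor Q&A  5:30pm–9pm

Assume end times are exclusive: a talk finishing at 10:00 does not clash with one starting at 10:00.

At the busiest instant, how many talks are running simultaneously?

3

Sort all start/end points and keep a running count:
8:20am start Invited Chat → 1
8:30am start Panel Presentation → 2
9:20am end Invited Chat → 1
11:10am start Breakout Chat → 2
11:50am start Lightning Slot → 3
12pm end Panel Presentation → 2
1:30pm end Lightning Slot → 1
1:30pm start Breakout Address → 2
1:50pm end Breakout Chat → 1
3:20pm end Breakout Address → 0
5:30pm start Sponsor Q&A → 1
6:10pm start Fireside Session → 2
9pm end Fireside Session → 1
9pm end Sponsor Q&A → 0
Peak is 3, at 11:50am (Breakout Chat, Lightning Slot, Panel Presentation).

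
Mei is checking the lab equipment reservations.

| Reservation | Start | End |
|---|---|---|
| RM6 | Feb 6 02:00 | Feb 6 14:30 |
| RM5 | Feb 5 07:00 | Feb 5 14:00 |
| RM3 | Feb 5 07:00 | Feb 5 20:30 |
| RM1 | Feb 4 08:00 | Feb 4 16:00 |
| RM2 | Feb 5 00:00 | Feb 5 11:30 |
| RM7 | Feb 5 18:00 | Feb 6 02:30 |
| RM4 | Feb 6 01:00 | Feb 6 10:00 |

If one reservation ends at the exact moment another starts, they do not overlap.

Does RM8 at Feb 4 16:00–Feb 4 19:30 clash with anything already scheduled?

No — it doesn't clash with anything

RM1: ends Feb 4 16:00 at or before RM8 starts Feb 4 16:00 → clear.
RM2: starts Feb 5 00:00 at or after RM8 ends Feb 4 19:30 → clear.
RM3: starts Feb 5 07:00 at or after RM8 ends Feb 4 19:30 → clear.
RM5: starts Feb 5 07:00 at or after RM8 ends Feb 4 19:30 → clear.
RM7: starts Feb 5 18:00 at or after RM8 ends Feb 4 19:30 → clear.
RM4: starts Feb 6 01:00 at or after RM8 ends Feb 4 19:30 → clear.
RM6: starts Feb 6 02:00 at or after RM8 ends Feb 4 19:30 → clear.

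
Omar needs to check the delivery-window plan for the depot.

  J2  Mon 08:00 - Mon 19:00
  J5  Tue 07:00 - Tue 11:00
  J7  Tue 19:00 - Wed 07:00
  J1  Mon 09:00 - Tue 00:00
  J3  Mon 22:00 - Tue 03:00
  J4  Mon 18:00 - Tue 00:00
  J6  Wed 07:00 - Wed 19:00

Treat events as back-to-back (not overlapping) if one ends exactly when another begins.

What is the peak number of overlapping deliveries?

Sweep the timeline, counting +1 at each start and −1 at each end (ends before starts at a tie):
Mon 08:00 start J2 → 1
Mon 09:00 start J1 → 2
Mon 18:00 start J4 → 3
Mon 19:00 end J2 → 2
Mon 22:00 start J3 → 3
Tue 00:00 end J1 → 2
Tue 00:00 end J4 → 1
Tue 03:00 end J3 → 0
Tue 07:00 start J5 → 1
Tue 11:00 end J5 → 0
Tue 19:00 start J7 → 1
Wed 07:00 end J7 → 0
Wed 07:00 start J6 → 1
Wed 19:00 end J6 → 0
Peak is 3, at Mon 18:00 (J1, J2, J4).

3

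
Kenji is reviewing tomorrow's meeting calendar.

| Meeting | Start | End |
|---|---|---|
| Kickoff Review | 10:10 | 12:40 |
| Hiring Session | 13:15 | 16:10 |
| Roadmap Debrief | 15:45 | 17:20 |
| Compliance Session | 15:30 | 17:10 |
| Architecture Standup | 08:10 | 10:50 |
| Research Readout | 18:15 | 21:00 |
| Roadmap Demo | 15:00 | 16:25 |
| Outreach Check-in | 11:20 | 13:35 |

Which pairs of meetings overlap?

Architecture Standup & Kickoff Review, Compliance Session & Hiring Session, Compliance Session & Roadmap Debrief, Compliance Session & Roadmap Demo, Hiring Session & Outreach Check-in, Hiring Session & Roadmap Debrief, Hiring Session & Roadmap Demo, Kickoff Review & Outreach Check-in, Roadmap Debrief & Roadmap Demo

Sorted by start: Architecture Standup, Kickoff Review, Outreach Check-in, Hiring Session, Roadmap Demo, Compliance Session, Roadmap Debrief, Research Readout.
Kickoff Review starts before Architecture Standup ends → Architecture Standup and Kickoff Review overlap.
Outreach Check-in starts after Architecture Standup ends, so Architecture Standup has no further overlaps.
Outreach Check-in starts before Kickoff Review ends → Kickoff Review and Outreach Check-in overlap.
Hiring Session starts after Kickoff Review ends, so Kickoff Review has no further overlaps.
Hiring Session starts before Outreach Check-in ends → Outreach Check-in and Hiring Session overlap.
Roadmap Demo starts after Outreach Check-in ends, so Outreach Check-in has no further overlaps.
Roadmap Demo starts before Hiring Session ends → Hiring Session and Roadmap Demo overlap.
Compliance Session starts before Hiring Session ends → Hiring Session and Compliance Session overlap.
Roadmap Debrief starts before Hiring Session ends → Hiring Session and Roadmap Debrief overlap.
Research Readout starts after Hiring Session ends.
Compliance Session starts before Roadmap Demo ends → Roadmap Demo and Compliance Session overlap.
Roadmap Debrief starts before Roadmap Demo ends → Roadmap Demo and Roadmap Debrief overlap.
Research Readout starts after Roadmap Demo ends.
Roadmap Debrief starts before Compliance Session ends → Compliance Session and Roadmap Debrief overlap.
Research Readout starts after Compliance Session ends.
Research Readout starts after Roadmap Debrief ends.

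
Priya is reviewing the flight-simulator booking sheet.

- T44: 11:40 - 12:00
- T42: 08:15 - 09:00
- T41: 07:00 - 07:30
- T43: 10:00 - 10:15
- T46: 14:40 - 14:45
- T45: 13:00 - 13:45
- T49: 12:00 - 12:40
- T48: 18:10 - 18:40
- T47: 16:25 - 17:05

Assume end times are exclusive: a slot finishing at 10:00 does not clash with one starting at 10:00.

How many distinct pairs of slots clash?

Sorted by start: T41, T42, T43, T44, T49, T45, T46, T47, T48.
T42 starts after T41 ends, so T41 has no further overlaps.
T43 starts after T42 ends, so T42 has no further overlaps.
T44 starts after T43 ends, so T43 has no further overlaps.
T49 starts exactly when T44 ends (back-to-back, no overlap), so T44 has no further overlaps.
T45 starts after T49 ends, so T49 has no further overlaps.
T46 starts after T45 ends, so T45 has no further overlaps.
T47 starts after T46 ends, so T46 has no further overlaps.
T48 starts after T47 ends.
No pair overlaps.

0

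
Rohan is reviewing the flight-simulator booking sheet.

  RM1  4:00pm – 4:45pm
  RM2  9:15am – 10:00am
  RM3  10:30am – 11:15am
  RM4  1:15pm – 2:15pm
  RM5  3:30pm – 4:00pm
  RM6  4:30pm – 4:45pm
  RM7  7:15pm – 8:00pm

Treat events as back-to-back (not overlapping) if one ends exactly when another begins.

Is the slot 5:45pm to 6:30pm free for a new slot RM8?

RM2: ends 10:00am at or before RM8 starts 5:45pm → clear.
RM3: ends 11:15am at or before RM8 starts 5:45pm → clear.
RM4: ends 2:15pm at or before RM8 starts 5:45pm → clear.
RM5: ends 4:00pm at or before RM8 starts 5:45pm → clear.
RM1: ends 4:45pm at or before RM8 starts 5:45pm → clear.
RM6: ends 4:45pm at or before RM8 starts 5:45pm → clear.
RM7: starts 7:15pm at or after RM8 ends 6:30pm → clear.

Yes — the slot is free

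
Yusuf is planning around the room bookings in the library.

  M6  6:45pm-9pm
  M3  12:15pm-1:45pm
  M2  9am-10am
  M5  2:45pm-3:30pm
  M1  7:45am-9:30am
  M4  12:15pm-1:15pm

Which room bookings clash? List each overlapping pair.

M1 & M2, M3 & M4

Two intervals overlap when each starts before the other ends.
Sorted by start: M1, M2, M3, M4, M5, M6.
M2 starts before M1 ends → M1 and M2 overlap.
M3 starts after M1 ends — done with M1.
M3 starts after M2 ends — done with M2.
M4 starts before M3 ends → M3 and M4 overlap.
M5 starts after M3 ends — done with M3.
M5 starts after M4 ends — done with M4.
M6 starts after M5 ends.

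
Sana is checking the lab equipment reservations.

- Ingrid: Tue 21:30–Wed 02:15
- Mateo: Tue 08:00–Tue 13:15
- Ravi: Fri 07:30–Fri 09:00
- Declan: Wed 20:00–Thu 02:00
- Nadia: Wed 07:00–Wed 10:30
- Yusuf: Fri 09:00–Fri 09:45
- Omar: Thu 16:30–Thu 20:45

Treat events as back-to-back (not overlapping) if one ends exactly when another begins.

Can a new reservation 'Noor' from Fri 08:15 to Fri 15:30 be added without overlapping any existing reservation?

No — it overlaps Ravi, Yusuf

Mateo: ends Tue 13:15 at or before Noor starts Fri 08:15 → clear.
Ingrid: ends Wed 02:15 at or before Noor starts Fri 08:15 → clear.
Nadia: ends Wed 10:30 at or before Noor starts Fri 08:15 → clear.
Declan: ends Thu 02:00 at or before Noor starts Fri 08:15 → clear.
Omar: ends Thu 20:45 at or before Noor starts Fri 08:15 → clear.
Ravi: starts Fri 07:30 before Noor ends Fri 15:30, and ends Fri 09:00 after Noor starts Fri 08:15 → overlap.
Yusuf: starts Fri 09:00 before Noor ends Fri 15:30, and ends Fri 09:45 after Noor starts Fri 08:15 → overlap.
Noor overlaps Yusuf, Ravi.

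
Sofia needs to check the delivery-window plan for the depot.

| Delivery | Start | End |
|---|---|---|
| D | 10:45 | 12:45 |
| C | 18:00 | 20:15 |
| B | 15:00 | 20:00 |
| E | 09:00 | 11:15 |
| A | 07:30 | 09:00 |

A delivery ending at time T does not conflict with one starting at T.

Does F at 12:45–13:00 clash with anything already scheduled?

No — it doesn't clash with anything

A: ends 09:00 at or before F starts 12:45 → clear.
E: ends 11:15 at or before F starts 12:45 → clear.
D: ends 12:45 at or before F starts 12:45 → clear.
B: starts 15:00 at or after F ends 13:00 → clear.
C: starts 18:00 at or after F ends 13:00 → clear.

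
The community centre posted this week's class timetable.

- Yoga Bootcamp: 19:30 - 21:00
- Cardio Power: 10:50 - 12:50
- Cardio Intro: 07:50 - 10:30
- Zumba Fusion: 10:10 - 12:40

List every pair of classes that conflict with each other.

Cardio Intro & Zumba Fusion, Cardio Power & Zumba Fusion

Sorted by start: Cardio Intro, Zumba Fusion, Cardio Power, Yoga Bootcamp.
Zumba Fusion starts before Cardio Intro ends → Cardio Intro and Zumba Fusion overlap.
Cardio Power starts after Cardio Intro ends, so nothing later overlaps Cardio Intro either.
Cardio Power starts before Zumba Fusion ends → Zumba Fusion and Cardio Power overlap.
Yoga Bootcamp starts after Zumba Fusion ends.
Yoga Bootcamp starts after Cardio Power ends.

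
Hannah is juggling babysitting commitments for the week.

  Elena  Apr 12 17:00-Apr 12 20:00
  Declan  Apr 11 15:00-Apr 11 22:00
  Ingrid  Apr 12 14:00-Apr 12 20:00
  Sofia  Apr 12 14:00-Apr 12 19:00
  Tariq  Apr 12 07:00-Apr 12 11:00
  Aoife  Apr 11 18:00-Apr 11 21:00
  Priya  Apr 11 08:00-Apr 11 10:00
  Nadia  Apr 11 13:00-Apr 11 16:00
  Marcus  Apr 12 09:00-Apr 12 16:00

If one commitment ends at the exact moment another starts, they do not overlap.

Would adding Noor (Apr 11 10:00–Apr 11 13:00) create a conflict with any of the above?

No — it doesn't clash with anything

Priya: ends Apr 11 10:00 at or before Noor starts Apr 11 10:00 → clear.
Nadia: starts Apr 11 13:00 at or after Noor ends Apr 11 13:00 → clear.
Declan: starts Apr 11 15:00 at or after Noor ends Apr 11 13:00 → clear.
Aoife: starts Apr 11 18:00 at or after Noor ends Apr 11 13:00 → clear.
Tariq: starts Apr 12 07:00 at or after Noor ends Apr 11 13:00 → clear.
Marcus: starts Apr 12 09:00 at or after Noor ends Apr 11 13:00 → clear.
Ingrid: starts Apr 12 14:00 at or after Noor ends Apr 11 13:00 → clear.
Sofia: starts Apr 12 14:00 at or after Noor ends Apr 11 13:00 → clear.
Elena: starts Apr 12 17:00 at or after Noor ends Apr 11 13:00 → clear.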